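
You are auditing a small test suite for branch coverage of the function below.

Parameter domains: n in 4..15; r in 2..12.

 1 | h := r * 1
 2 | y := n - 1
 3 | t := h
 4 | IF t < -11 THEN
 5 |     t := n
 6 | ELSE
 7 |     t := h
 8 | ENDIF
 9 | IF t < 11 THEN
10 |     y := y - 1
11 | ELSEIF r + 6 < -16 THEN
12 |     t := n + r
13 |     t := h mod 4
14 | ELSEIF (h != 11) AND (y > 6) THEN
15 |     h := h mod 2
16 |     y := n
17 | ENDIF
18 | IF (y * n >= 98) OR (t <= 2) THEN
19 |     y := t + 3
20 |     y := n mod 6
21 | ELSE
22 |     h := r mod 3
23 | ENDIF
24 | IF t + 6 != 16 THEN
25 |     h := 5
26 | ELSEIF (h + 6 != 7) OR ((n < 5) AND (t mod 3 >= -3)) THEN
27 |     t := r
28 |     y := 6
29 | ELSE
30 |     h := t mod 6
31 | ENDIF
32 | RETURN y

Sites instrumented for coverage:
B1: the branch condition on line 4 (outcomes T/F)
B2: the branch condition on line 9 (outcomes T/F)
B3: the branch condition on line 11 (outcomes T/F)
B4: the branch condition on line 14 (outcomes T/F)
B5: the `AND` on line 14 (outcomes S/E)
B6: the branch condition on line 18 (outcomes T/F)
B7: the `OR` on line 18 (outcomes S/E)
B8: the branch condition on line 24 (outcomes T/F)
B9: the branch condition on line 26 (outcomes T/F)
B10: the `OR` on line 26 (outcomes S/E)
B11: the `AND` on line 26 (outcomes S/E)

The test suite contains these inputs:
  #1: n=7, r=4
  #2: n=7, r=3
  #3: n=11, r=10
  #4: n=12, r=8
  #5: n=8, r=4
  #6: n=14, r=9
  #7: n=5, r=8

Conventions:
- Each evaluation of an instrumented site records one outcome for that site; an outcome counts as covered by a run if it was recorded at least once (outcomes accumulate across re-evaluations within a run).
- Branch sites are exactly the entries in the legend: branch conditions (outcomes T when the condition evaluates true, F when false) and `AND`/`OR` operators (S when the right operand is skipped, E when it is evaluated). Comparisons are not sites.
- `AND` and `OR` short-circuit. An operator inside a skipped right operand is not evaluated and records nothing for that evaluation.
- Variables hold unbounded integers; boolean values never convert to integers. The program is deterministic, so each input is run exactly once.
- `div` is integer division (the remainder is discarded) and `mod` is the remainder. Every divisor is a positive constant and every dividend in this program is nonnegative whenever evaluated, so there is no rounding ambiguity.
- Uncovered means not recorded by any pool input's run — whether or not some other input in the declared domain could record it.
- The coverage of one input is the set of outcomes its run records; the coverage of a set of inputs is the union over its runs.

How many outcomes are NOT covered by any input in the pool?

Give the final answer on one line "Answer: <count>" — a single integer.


#1 (n=7, r=4) -> B1->F, B2->T, B7->E, B6->F, B8->T; covered: B1=F, B2=T, B6=F, B7=E, B8=T
#2 (n=7, r=3) -> B1->F, B2->T, B7->E, B6->F, B8->T; covered: B1=F, B2=T, B6=F, B7=E, B8=T
#3 (n=11, r=10) -> B1->F, B2->T, B7->S, B6->T, B8->F, B10->S, B9->T; covered: B1=F, B2=T, B6=T, B7=S, B8=F, B9=T, B10=S
#4 (n=12, r=8) -> B1->F, B2->T, B7->S, B6->T, B8->T; covered: B1=F, B2=T, B6=T, B7=S, B8=T
#5 (n=8, r=4) -> B1->F, B2->T, B7->E, B6->F, B8->T; covered: B1=F, B2=T, B6=F, B7=E, B8=T
#6 (n=14, r=9) -> B1->F, B2->T, B7->S, B6->T, B8->T; covered: B1=F, B2=T, B6=T, B7=S, B8=T
#7 (n=5, r=8) -> B1->F, B2->T, B7->E, B6->F, B8->T; covered: B1=F, B2=T, B6=F, B7=E, B8=T
union over the pool: B1=F, B2=T, B6=T, B6=F, B7=S, B7=E, B8=T, B8=F, B9=T, B10=S
uncovered (12 of 22): B1=T, B2=F, B3=T, B3=F, B4=T, B4=F, B5=S, B5=E, B9=F, B10=E, B11=S, B11=E
Answer: 12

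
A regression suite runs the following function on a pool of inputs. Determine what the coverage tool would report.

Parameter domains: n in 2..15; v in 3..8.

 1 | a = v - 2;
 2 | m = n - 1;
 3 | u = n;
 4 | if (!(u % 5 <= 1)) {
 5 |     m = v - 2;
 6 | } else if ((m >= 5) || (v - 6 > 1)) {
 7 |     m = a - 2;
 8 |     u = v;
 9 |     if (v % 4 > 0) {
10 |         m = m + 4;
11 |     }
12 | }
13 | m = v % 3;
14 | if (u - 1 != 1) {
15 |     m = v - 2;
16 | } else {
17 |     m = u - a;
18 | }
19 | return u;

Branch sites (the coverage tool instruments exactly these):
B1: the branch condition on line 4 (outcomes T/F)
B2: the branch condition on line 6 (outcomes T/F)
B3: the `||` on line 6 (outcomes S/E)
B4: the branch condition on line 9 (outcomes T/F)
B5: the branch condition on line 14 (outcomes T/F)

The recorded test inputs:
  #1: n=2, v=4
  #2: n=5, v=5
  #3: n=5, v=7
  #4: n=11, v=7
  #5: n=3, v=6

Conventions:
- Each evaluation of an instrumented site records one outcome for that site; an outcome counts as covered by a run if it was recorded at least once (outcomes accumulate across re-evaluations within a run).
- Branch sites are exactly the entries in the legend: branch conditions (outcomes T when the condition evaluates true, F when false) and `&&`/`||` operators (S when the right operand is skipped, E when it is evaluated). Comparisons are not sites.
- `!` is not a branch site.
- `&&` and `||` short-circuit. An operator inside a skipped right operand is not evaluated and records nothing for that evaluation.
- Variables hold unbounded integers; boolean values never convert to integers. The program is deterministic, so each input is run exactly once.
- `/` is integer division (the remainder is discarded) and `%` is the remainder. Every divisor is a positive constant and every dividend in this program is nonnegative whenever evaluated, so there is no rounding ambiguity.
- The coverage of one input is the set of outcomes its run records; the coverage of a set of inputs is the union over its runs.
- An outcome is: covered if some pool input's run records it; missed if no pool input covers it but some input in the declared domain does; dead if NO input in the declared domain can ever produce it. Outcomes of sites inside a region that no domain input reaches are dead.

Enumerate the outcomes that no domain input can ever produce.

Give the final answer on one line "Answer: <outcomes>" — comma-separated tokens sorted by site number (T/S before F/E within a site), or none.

checking every outcome against all 84 domain inputs:
  reachable outcomes have witnesses, e.g. B1=T (e.g. n=2, v=3), B1=F (e.g. n=5, v=3), B2=T (e.g. n=5, v=8), B2=F (e.g. n=5, v=3)

Answer: none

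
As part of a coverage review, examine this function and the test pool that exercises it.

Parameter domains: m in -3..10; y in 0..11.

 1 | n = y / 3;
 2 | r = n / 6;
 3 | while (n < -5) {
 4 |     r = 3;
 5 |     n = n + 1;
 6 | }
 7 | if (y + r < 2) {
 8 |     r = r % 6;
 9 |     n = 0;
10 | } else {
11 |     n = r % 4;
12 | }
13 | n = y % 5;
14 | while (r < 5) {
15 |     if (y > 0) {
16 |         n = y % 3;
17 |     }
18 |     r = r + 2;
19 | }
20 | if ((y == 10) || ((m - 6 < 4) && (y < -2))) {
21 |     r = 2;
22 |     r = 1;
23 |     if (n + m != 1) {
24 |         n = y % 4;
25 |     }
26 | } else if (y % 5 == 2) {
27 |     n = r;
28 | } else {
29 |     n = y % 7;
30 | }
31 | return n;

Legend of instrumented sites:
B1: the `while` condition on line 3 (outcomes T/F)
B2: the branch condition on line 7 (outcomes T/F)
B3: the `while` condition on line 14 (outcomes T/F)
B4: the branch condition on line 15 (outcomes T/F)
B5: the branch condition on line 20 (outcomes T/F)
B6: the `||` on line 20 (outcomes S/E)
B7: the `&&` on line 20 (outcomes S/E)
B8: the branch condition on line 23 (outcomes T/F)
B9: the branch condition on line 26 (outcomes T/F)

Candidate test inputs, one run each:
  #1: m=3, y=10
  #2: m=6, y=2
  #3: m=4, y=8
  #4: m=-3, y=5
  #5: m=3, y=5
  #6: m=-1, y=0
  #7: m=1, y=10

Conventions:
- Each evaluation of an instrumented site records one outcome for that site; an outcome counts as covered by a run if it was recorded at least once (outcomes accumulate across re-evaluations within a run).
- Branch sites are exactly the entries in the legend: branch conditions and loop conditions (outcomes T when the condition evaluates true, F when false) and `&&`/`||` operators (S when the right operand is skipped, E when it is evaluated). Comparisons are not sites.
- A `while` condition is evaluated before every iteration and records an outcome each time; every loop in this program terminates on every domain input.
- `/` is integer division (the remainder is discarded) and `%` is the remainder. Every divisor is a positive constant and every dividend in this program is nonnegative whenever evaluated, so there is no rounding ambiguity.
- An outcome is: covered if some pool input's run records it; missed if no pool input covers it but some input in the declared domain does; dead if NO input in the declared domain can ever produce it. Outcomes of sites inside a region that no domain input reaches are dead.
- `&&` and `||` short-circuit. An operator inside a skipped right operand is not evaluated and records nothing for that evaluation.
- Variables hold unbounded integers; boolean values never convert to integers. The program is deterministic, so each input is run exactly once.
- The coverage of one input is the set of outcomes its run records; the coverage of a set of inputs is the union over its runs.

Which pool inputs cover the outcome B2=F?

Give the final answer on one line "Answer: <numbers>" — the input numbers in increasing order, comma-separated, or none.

input #1 (m=3, y=10): records B2=F
input #2 (m=6, y=2): records B2=F
input #3 (m=4, y=8): records B2=F
input #4 (m=-3, y=5): records B2=F
input #5 (m=3, y=5): records B2=F
input #6 (m=-1, y=0): does not record B2=F
input #7 (m=1, y=10): records B2=F

Answer: 1, 2, 3, 4, 5, 7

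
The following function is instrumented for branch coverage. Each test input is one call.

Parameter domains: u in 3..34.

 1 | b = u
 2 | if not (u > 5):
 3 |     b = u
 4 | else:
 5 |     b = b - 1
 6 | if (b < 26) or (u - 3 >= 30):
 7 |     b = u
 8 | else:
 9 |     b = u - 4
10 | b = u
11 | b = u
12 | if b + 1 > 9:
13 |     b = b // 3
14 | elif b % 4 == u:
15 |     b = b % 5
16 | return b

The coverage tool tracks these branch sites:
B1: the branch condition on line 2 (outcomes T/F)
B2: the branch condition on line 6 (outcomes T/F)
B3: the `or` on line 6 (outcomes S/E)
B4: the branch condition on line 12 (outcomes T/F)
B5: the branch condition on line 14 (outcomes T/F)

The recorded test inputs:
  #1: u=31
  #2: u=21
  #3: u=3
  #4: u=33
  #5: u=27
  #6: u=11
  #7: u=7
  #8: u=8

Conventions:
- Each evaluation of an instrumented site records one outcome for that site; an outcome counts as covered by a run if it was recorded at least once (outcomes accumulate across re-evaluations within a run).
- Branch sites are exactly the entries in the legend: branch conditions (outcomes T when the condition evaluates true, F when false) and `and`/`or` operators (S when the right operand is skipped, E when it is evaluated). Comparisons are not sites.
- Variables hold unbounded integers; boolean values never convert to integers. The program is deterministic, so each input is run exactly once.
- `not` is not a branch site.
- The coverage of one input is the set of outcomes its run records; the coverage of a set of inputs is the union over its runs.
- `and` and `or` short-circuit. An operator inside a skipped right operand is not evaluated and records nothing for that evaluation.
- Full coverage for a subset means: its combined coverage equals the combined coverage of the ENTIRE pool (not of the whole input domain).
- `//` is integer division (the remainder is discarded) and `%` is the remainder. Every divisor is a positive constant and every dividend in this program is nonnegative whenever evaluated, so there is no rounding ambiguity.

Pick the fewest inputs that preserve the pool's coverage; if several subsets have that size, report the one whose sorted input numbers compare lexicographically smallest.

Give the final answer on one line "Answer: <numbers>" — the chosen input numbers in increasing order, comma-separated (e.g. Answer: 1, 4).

test 1 (u=31) fires B1->F, B3->E, B2->F, B4->T; hits B1=F, B2=F, B3=E, B4=T
test 2 (u=21) fires B1->F, B3->S, B2->T, B4->T; hits B1=F, B2=T, B3=S, B4=T
test 3 (u=3) fires B1->T, B3->S, B2->T, B4->F, B5->T; hits B1=T, B2=T, B3=S, B4=F, B5=T
test 4 (u=33) fires B1->F, B3->E, B2->T, B4->T; hits B1=F, B2=T, B3=E, B4=T
test 5 (u=27) fires B1->F, B3->E, B2->F, B4->T; hits B1=F, B2=F, B3=E, B4=T
test 6 (u=11) fires B1->F, B3->S, B2->T, B4->T; hits B1=F, B2=T, B3=S, B4=T
test 7 (u=7) fires B1->F, B3->S, B2->T, B4->F, B5->F; hits B1=F, B2=T, B3=S, B4=F, B5=F
test 8 (u=8) fires B1->F, B3->S, B2->T, B4->F, B5->F; hits B1=F, B2=T, B3=S, B4=F, B5=F
pool-wide coverage (10 outcomes): B1=T, B1=F, B2=T, B2=F, B3=S, B3=E, B4=T, B4=F, B5=T, B5=F
size 1 is not enough: best union over all size-1 subsets is 5/10
size 2 is not enough: best union over all size-2 subsets is 9/10
at size 3, {1, 3, 7} reaches all 10 outcomes; every lexicographically earlier size-3 subset fails

Answer: 1, 3, 7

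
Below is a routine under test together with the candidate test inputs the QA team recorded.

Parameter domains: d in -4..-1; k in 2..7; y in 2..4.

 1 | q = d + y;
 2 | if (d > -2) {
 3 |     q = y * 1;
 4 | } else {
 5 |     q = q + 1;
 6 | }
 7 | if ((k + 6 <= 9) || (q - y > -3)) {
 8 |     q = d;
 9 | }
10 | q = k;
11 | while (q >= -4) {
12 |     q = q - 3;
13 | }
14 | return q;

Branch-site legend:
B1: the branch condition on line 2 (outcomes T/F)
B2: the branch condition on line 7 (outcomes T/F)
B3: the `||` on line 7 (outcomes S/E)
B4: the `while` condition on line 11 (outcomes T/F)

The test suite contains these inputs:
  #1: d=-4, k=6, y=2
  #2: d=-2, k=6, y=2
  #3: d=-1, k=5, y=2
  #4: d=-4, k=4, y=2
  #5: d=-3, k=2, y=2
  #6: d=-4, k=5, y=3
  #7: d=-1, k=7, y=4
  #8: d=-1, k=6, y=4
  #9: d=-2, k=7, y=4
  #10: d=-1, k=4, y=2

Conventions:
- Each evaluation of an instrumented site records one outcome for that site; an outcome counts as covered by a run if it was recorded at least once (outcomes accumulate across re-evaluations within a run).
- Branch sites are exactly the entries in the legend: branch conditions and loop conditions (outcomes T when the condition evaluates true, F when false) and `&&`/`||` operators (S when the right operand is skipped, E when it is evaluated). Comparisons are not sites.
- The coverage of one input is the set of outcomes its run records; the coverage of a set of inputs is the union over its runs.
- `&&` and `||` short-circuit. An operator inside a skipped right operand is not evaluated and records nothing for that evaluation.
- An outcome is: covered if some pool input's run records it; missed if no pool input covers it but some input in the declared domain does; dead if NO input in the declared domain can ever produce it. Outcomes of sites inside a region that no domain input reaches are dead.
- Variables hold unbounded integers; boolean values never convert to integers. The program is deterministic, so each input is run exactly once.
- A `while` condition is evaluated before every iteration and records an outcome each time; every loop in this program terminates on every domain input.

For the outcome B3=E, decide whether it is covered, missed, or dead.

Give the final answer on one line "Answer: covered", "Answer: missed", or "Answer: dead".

B3=E is recorded by pool input(s) 1, 2, 3, 4, 6, 7, 8, 9, 10 -> covered

Answer: covered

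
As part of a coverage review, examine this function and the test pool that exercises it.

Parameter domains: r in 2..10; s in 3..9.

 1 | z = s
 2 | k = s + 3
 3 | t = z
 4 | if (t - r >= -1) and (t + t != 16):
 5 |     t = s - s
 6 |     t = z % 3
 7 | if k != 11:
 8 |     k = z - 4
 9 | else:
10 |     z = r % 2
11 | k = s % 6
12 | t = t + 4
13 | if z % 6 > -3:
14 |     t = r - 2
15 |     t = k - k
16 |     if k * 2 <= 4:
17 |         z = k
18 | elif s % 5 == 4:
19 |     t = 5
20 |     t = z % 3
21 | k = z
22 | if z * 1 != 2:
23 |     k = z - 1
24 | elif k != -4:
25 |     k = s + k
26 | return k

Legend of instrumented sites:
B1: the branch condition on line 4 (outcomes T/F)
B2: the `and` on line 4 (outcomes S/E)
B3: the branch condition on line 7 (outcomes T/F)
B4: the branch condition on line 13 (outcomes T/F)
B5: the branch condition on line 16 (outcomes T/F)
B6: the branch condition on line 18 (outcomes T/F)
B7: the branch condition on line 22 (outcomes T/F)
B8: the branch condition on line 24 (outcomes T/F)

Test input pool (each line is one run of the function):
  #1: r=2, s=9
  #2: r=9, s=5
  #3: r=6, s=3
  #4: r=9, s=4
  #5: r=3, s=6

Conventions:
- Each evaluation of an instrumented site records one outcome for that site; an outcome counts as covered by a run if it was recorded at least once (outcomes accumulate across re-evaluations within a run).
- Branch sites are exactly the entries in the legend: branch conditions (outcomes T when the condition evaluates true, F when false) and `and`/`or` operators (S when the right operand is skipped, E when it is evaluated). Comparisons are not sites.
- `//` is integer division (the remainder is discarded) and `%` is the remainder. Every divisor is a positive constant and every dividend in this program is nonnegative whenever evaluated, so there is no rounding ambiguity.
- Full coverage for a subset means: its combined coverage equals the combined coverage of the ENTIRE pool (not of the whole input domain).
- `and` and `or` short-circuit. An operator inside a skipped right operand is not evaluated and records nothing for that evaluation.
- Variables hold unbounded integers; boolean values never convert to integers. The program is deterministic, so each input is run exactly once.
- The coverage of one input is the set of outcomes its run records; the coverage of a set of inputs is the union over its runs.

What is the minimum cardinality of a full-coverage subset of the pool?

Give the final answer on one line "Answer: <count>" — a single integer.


input #1 (r=2, s=9): events B2->E, B1->T, B3->T, B4->T, B5->F, B7->T; covers B1=T, B2=E, B3=T, B4=T, B5=F, B7=T
input #2 (r=9, s=5): events B2->S, B1->F, B3->T, B4->T, B5->F, B7->T; covers B1=F, B2=S, B3=T, B4=T, B5=F, B7=T
input #3 (r=6, s=3): events B2->S, B1->F, B3->T, B4->T, B5->F, B7->T; covers B1=F, B2=S, B3=T, B4=T, B5=F, B7=T
input #4 (r=9, s=4): events B2->S, B1->F, B3->T, B4->T, B5->F, B7->T; covers B1=F, B2=S, B3=T, B4=T, B5=F, B7=T
input #5 (r=3, s=6): events B2->E, B1->T, B3->T, B4->T, B5->T, B7->T; covers B1=T, B2=E, B3=T, B4=T, B5=T, B7=T
pool-wide coverage (9 outcomes): B1=T, B1=F, B2=S, B2=E, B3=T, B4=T, B5=T, B5=F, B7=T
every size-1 subset falls short of the 9 outcomes (best: 6/9)
inputs {2, 5} (size 2) cover everything; no size-2 subset with a lexicographically smaller index list covers all 9
Answer: 2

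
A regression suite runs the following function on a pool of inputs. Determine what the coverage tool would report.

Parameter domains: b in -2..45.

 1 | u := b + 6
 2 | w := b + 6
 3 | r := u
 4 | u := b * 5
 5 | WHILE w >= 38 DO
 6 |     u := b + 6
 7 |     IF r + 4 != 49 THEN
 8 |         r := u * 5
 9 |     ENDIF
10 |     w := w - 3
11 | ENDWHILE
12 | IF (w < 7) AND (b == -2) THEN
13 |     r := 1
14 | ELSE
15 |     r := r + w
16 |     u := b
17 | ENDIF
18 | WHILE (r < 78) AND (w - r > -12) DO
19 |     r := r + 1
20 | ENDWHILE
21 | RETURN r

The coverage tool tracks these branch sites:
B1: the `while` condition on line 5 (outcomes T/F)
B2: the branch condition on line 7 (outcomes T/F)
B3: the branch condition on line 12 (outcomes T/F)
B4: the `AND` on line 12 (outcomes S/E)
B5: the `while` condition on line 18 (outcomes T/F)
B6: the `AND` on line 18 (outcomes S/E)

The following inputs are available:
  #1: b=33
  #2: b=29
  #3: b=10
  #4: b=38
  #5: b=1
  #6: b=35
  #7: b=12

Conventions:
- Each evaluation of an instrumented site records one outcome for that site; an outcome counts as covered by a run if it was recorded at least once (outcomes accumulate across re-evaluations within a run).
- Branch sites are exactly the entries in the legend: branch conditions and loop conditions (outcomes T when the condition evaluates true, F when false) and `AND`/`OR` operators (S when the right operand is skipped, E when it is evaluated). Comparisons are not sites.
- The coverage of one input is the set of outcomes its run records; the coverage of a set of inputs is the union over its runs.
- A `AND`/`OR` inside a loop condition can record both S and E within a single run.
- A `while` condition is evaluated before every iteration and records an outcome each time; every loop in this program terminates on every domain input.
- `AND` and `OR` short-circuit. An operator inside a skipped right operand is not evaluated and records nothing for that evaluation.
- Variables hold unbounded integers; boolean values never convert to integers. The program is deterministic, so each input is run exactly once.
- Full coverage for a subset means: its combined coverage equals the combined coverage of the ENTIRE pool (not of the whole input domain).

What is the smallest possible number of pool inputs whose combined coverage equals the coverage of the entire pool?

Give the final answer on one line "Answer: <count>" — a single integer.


input #1, b=33: outcomes B1=T, B1=F, B2=T, B3=F, B4=S, B5=F, B6=S
input #2, b=29: outcomes B1=F, B3=F, B4=S, B5=F, B6=E
input #3, b=10: outcomes B1=F, B3=F, B4=S, B5=F, B6=E
input #4, b=38: outcomes B1=T, B1=F, B2=T, B3=F, B4=S, B5=F, B6=S
input #5, b=1: outcomes B1=F, B3=F, B4=S, B5=T, B5=F, B6=E
input #6, b=35: outcomes B1=T, B1=F, B2=T, B3=F, B4=S, B5=F, B6=S
input #7, b=12: outcomes B1=F, B3=F, B4=S, B5=F, B6=E
the full pool covers 9 outcomes: B1=T, B1=F, B2=T, B3=F, B4=S, B5=T, B5=F, B6=S, B6=E
no size-1 subset reaches all 9 outcomes (best union: 7/9)
size 2: inputs {1, 5} cover all 9 outcomes, and no lexicographically smaller subset of this size does
Answer: 2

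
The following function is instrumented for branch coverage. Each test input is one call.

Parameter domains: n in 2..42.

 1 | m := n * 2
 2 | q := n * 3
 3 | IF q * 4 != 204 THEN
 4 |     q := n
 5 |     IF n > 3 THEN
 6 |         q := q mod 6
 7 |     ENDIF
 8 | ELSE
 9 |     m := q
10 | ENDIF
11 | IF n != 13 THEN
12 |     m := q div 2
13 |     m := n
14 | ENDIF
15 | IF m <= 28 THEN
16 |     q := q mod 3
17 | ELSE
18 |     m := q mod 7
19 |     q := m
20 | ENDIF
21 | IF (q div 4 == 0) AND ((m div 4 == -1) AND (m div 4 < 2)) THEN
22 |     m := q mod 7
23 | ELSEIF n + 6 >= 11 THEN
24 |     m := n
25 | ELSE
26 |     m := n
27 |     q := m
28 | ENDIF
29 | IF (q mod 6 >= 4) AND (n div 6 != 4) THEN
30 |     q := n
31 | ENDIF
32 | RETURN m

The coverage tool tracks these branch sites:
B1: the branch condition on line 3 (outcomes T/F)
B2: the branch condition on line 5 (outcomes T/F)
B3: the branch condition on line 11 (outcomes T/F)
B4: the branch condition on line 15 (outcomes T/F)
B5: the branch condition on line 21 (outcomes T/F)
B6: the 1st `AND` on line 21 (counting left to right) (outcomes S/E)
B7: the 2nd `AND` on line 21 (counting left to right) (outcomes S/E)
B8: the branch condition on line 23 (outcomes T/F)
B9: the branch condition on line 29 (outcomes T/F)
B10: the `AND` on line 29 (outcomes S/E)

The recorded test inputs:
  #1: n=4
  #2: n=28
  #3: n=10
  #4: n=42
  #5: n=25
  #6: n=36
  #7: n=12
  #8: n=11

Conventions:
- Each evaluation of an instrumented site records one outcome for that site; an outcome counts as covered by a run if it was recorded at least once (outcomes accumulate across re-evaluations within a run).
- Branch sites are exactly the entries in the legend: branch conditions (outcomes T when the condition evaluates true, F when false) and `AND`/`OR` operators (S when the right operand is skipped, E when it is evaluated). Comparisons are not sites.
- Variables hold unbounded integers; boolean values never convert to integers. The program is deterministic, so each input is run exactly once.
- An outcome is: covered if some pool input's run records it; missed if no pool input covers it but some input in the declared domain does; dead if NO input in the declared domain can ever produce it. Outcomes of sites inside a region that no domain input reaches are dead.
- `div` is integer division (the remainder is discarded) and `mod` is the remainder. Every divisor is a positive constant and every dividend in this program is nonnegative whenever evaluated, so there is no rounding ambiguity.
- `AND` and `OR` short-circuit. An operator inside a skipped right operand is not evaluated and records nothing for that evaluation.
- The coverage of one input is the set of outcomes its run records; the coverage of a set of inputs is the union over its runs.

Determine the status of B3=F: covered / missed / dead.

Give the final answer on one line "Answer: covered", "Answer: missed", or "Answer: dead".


no pool input records B3=F
but domain input (n=13) does record it -> reachable, so missed
Answer: missed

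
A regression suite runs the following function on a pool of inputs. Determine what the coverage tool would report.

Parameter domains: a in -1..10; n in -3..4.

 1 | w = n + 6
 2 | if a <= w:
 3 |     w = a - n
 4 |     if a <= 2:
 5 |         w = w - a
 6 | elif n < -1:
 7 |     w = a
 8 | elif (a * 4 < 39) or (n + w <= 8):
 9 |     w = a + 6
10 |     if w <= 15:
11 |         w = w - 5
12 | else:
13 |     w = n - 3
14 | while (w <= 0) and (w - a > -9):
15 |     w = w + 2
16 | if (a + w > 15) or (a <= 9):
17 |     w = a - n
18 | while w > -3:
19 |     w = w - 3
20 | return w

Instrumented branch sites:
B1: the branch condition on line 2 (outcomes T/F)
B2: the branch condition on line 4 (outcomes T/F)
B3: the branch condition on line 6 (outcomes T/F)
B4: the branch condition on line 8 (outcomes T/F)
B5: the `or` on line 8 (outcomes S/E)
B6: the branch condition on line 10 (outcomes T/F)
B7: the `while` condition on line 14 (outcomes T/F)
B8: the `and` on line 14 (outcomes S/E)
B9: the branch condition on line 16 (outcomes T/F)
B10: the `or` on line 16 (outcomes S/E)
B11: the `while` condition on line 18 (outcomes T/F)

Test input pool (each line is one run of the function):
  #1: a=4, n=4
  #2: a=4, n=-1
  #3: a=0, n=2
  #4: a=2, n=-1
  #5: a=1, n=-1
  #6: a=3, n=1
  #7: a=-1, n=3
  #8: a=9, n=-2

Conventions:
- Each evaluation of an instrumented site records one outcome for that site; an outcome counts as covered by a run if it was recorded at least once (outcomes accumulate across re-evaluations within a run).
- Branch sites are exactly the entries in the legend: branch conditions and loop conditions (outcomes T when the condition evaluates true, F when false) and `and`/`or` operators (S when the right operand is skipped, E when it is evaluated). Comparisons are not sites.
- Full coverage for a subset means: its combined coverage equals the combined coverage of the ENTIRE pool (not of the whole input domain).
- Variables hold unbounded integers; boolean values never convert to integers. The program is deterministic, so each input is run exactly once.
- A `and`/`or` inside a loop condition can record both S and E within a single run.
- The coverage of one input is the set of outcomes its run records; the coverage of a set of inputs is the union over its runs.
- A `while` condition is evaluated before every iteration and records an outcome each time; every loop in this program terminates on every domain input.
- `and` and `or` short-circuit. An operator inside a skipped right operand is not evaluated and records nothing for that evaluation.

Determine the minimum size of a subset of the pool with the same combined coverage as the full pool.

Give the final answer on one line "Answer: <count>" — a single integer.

test 1 (a=4, n=4) hits B1=T, B2=F, B7=T, B7=F, B8=S, B8=E, B9=T, B10=E, B11=T, B11=F
test 2 (a=4, n=-1) hits B1=T, B2=F, B7=F, B8=S, B9=T, B10=E, B11=T, B11=F
test 3 (a=0, n=2) hits B1=T, B2=T, B7=T, B7=F, B8=S, B8=E, B9=T, B10=E, B11=T, B11=F
test 4 (a=2, n=-1) hits B1=T, B2=T, B7=F, B8=S, B9=T, B10=E, B11=T, B11=F
test 5 (a=1, n=-1) hits B1=T, B2=T, B7=F, B8=S, B9=T, B10=E, B11=T, B11=F
test 6 (a=3, n=1) hits B1=T, B2=F, B7=F, B8=S, B9=T, B10=E, B11=T, B11=F
test 7 (a=-1, n=3) hits B1=T, B2=T, B7=T, B7=F, B8=S, B8=E, B9=T, B10=E, B11=F
test 8 (a=9, n=-2) hits B1=F, B3=T, B7=F, B8=S, B9=T, B10=S, B11=T, B11=F
the full pool covers 14 outcomes: B1=T, B1=F, B2=T, B2=F, B3=T, B7=T, B7=F, B8=S, B8=E, B9=T, B10=S, B10=E, B11=T, B11=F
size 1 is not enough: best union over all size-1 subsets is 10/14
size 2 is not enough: best union over all size-2 subsets is 13/14
size 3: inputs {1, 3, 8} cover all 14 outcomes, and no lexicographically smaller subset of this size does

Answer: 3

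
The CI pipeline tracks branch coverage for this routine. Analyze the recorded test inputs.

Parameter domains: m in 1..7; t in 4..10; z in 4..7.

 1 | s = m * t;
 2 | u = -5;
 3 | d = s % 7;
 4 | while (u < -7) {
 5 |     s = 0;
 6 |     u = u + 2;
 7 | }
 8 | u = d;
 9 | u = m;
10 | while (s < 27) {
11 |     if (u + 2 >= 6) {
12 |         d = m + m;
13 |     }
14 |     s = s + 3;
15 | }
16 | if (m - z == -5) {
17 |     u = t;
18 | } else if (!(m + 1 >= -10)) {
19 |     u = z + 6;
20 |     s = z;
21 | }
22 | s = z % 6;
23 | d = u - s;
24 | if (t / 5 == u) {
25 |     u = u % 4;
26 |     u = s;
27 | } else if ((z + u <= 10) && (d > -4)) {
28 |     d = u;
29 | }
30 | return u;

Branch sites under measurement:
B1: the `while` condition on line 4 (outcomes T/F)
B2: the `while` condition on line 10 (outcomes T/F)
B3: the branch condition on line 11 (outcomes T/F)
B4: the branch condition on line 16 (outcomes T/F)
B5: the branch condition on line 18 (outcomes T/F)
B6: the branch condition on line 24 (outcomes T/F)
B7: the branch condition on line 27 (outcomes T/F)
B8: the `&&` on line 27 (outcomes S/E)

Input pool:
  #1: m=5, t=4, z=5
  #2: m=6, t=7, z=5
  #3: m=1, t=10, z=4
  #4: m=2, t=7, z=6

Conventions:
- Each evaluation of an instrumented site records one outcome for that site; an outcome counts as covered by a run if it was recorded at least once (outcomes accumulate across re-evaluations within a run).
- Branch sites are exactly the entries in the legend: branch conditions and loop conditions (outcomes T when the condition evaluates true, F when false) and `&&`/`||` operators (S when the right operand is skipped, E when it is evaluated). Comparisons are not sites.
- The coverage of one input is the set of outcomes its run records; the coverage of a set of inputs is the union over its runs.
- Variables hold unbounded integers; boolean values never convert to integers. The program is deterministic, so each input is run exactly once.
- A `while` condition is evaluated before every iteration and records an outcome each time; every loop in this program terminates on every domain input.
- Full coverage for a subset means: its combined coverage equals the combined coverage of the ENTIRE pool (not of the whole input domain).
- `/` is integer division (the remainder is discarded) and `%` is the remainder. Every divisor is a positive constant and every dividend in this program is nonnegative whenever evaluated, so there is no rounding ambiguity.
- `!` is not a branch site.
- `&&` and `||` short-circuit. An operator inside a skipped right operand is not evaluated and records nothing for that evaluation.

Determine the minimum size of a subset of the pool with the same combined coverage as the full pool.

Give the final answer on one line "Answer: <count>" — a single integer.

run #1 (m=5, t=4, z=5) records B1=F, B2=T, B2=F, B3=T, B4=F, B5=F, B6=F, B7=T, B8=E
run #2 (m=6, t=7, z=5) records B1=F, B2=F, B4=F, B5=F, B6=F, B7=F, B8=S
run #3 (m=1, t=10, z=4) records B1=F, B2=T, B2=F, B3=F, B4=F, B5=F, B6=F, B7=T, B8=E
run #4 (m=2, t=7, z=6) records B1=F, B2=T, B2=F, B3=F, B4=F, B5=F, B6=F, B7=T, B8=E
pool-wide coverage (12 outcomes): B1=F, B2=T, B2=F, B3=T, B3=F, B4=F, B5=F, B6=F, B7=T, B7=F, B8=S, B8=E
size 1 is not enough: best union over all size-1 subsets is 9/12
size 2 is not enough: best union over all size-2 subsets is 11/12
the canonical winner is {1, 2, 3}: size 3, full 12-outcome coverage, earliest index list among size-3 covers

Answer: 3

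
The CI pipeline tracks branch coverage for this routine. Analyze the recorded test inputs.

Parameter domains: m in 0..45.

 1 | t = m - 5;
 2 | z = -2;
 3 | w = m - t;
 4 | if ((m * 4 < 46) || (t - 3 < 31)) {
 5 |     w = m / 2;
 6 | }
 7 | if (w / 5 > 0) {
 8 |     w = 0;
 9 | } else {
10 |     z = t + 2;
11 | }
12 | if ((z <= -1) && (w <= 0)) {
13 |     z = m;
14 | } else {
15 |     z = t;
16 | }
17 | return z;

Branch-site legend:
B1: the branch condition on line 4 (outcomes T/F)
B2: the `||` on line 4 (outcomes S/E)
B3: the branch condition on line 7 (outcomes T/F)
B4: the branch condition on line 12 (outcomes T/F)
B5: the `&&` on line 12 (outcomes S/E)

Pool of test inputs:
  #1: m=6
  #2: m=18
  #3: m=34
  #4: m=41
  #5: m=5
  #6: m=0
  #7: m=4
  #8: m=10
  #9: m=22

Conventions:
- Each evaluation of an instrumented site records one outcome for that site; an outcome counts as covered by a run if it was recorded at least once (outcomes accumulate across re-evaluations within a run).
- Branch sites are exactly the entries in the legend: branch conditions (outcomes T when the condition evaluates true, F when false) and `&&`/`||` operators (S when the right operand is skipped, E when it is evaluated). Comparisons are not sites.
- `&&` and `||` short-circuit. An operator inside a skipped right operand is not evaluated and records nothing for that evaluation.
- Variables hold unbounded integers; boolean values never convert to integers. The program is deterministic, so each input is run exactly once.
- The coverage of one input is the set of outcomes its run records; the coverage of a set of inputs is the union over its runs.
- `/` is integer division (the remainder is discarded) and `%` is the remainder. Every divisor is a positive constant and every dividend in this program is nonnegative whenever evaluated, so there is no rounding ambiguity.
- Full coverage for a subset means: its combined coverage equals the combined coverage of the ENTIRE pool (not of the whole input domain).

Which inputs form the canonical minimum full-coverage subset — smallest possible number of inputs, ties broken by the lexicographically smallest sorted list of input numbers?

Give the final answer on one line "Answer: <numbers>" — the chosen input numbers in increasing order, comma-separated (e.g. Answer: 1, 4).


#1 (m=6) -> B2->S, B1->T, B3->F, B5->S, B4->F; covered: B1=T, B2=S, B3=F, B4=F, B5=S
#2 (m=18) -> B2->E, B1->T, B3->T, B5->E, B4->T; covered: B1=T, B2=E, B3=T, B4=T, B5=E
#3 (m=34) -> B2->E, B1->T, B3->T, B5->E, B4->T; covered: B1=T, B2=E, B3=T, B4=T, B5=E
#4 (m=41) -> B2->E, B1->F, B3->T, B5->E, B4->T; covered: B1=F, B2=E, B3=T, B4=T, B5=E
#5 (m=5) -> B2->S, B1->T, B3->F, B5->S, B4->F; covered: B1=T, B2=S, B3=F, B4=F, B5=S
#6 (m=0) -> B2->S, B1->T, B3->F, B5->E, B4->T; covered: B1=T, B2=S, B3=F, B4=T, B5=E
#7 (m=4) -> B2->S, B1->T, B3->F, B5->S, B4->F; covered: B1=T, B2=S, B3=F, B4=F, B5=S
#8 (m=10) -> B2->S, B1->T, B3->T, B5->E, B4->T; covered: B1=T, B2=S, B3=T, B4=T, B5=E
#9 (m=22) -> B2->E, B1->T, B3->T, B5->E, B4->T; covered: B1=T, B2=E, B3=T, B4=T, B5=E
pool-wide coverage (10 outcomes): B1=T, B1=F, B2=S, B2=E, B3=T, B3=F, B4=T, B4=F, B5=S, B5=E
checked all size-1 subsets: none covers 10 outcomes (max 5/10)
inputs {1, 4} (size 2) cover everything; no size-2 subset with a lexicographically smaller index list covers all 10
Answer: 1, 4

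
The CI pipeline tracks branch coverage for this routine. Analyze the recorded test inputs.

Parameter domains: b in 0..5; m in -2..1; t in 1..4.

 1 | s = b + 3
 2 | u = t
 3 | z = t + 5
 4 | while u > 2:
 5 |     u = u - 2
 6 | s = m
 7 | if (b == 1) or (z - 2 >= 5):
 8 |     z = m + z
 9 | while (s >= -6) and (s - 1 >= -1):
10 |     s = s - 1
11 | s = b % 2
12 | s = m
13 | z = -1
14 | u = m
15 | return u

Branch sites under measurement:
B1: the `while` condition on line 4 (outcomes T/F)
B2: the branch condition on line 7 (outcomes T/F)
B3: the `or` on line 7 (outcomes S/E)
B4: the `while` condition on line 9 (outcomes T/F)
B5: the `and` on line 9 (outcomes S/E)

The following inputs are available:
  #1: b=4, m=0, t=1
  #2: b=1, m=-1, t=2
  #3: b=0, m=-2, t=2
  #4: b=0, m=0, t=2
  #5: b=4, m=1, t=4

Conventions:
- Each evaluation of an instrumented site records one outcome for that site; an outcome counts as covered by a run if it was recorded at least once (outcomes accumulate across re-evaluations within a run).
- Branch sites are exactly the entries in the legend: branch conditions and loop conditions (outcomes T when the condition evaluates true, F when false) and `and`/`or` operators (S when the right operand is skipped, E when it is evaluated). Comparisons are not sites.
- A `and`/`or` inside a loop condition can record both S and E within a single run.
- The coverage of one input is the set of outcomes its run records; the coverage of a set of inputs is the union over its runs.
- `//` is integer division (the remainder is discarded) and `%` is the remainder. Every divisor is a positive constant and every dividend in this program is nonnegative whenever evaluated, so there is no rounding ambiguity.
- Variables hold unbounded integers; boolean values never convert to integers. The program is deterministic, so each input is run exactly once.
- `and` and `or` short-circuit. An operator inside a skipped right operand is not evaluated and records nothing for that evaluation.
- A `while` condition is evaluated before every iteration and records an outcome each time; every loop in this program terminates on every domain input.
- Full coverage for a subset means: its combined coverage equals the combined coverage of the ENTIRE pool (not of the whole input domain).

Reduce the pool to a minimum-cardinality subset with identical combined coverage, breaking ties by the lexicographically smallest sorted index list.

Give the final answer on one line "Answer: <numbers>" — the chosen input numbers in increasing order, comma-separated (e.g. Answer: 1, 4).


input #1, b=4, m=0, t=1: events B1->F, B3->E, B2->F, B5->E, B4->T, B5->E, B4->F; outcomes B1=F, B2=F, B3=E, B4=T, B4=F, B5=E
input #2, b=1, m=-1, t=2: events B1->F, B3->S, B2->T, B5->E, B4->F; outcomes B1=F, B2=T, B3=S, B4=F, B5=E
input #3, b=0, m=-2, t=2: events B1->F, B3->E, B2->T, B5->E, B4->F; outcomes B1=F, B2=T, B3=E, B4=F, B5=E
input #4, b=0, m=0, t=2: events B1->F, B3->E, B2->T, B5->E, B4->T, B5->E, B4->F; outcomes B1=F, B2=T, B3=E, B4=T, B4=F, B5=E
input #5, b=4, m=1, t=4: events B1->T, B1->F, B3->E, B2->T, B5->E, B4->T, B5->E, B4->T, B5->E, B4->F; outcomes B1=T, B1=F, B2=T, B3=E, B4=T, B4=F, B5=E
union over all inputs: B1=T, B1=F, B2=T, B2=F, B3=S, B3=E, B4=T, B4=F, B5=E (9 outcomes)
checked all size-1 subsets: none covers 9 outcomes (max 7/9)
checked all size-2 subsets: none covers 9 outcomes (max 8/9)
size 3: inputs {1, 2, 5} cover all 9 outcomes, and no lexicographically smaller subset of this size does
Answer: 1, 2, 5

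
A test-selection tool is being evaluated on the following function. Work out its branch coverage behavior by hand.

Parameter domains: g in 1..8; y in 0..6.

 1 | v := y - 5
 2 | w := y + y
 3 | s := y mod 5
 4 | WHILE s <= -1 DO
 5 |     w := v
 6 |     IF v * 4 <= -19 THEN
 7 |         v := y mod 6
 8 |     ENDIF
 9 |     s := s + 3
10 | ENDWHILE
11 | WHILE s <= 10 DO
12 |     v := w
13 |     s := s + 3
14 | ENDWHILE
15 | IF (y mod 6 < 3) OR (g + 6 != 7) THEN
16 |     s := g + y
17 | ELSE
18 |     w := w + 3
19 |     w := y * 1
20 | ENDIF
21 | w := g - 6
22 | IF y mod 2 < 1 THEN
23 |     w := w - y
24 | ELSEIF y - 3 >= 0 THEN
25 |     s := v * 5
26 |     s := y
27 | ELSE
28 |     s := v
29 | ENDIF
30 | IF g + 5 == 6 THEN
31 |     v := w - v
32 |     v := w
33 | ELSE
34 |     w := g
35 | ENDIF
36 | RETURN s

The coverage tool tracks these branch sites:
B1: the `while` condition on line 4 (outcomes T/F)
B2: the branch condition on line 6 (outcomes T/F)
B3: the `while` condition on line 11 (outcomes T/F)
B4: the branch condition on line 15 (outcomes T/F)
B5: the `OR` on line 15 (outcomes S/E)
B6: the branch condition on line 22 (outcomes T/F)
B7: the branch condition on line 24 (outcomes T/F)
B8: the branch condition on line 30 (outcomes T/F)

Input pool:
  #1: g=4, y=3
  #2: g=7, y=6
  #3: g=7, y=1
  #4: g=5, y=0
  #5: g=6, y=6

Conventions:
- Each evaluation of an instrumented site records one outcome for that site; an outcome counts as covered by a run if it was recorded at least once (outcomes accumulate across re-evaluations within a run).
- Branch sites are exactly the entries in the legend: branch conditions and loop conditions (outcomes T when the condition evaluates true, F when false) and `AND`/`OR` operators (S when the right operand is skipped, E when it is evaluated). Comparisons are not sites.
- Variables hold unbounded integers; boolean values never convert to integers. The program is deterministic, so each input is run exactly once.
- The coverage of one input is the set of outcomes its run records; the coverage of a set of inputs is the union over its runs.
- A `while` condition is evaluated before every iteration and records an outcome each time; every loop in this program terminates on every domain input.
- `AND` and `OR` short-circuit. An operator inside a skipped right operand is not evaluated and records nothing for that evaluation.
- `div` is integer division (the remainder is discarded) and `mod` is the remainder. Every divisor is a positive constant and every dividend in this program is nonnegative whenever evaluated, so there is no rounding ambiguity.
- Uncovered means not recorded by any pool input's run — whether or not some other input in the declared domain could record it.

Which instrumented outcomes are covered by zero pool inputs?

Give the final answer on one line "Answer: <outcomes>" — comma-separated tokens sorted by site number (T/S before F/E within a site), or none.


run #1 (g=4, y=3) runs B1->F, B3->T, B3->T, B3->T, B3->F, B5->E, B4->T, B6->F, B7->T, B8->F; records B1=F, B3=T, B3=F, B4=T, B5=E, B6=F, B7=T, B8=F
run #2 (g=7, y=6) runs B1->F, B3->T, B3->T, B3->T, B3->T, B3->F, B5->S, B4->T, B6->T, B8->F; records B1=F, B3=T, B3=F, B4=T, B5=S, B6=T, B8=F
run #3 (g=7, y=1) runs B1->F, B3->T, B3->T, B3->T, B3->T, B3->F, B5->S, B4->T, B6->F, B7->F, B8->F; records B1=F, B3=T, B3=F, B4=T, B5=S, B6=F, B7=F, B8=F
run #4 (g=5, y=0) runs B1->F, B3->T, B3->T, B3->T, B3->T, B3->F, B5->S, B4->T, B6->T, B8->F; records B1=F, B3=T, B3=F, B4=T, B5=S, B6=T, B8=F
run #5 (g=6, y=6) runs B1->F, B3->T, B3->T, B3->T, B3->T, B3->F, B5->S, B4->T, B6->T, B8->F; records B1=F, B3=T, B3=F, B4=T, B5=S, B6=T, B8=F
union over the pool: B1=F, B3=T, B3=F, B4=T, B5=S, B5=E, B6=T, B6=F, B7=T, B7=F, B8=F
uncovered (5 of 16): B1=T, B2=T, B2=F, B4=F, B8=T
Answer: B1=T, B2=T, B2=F, B4=F, B8=T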